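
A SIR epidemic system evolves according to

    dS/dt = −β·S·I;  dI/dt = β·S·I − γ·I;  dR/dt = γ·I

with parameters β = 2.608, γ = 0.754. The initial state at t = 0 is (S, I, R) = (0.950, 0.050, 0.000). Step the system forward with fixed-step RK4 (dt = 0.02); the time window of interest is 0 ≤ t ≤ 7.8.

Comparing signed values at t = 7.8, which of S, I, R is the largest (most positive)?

largest component: R

t=0.000: state=(0.950, 0.050, 0.000)
step 1 (dt=0.02): k1=(-0.124, 0.086, 0.038), k2=(-0.126, 0.088, 0.038), k3=(-0.126, 0.088, 0.038), k4=(-0.128, 0.089, 0.039); state += dt/6·(k1+2k2+2k3+k4)
t=0.020: state=(0.947, 0.052, 0.001)
t=0.040: state=(0.945, 0.054, 0.002)
t=0.060: state=(0.942, 0.055, 0.002)
continuing one RK4 step at a time; state shown every 25 steps (Δt=0.5):
t=0.500: state=(0.858, 0.112, 0.029)
t=1.000: state=(0.696, 0.214, 0.090)
t=1.500: state=(0.491, 0.318, 0.191)
t=2.000: state=(0.311, 0.366, 0.322)
t=2.500: state=(0.194, 0.347, 0.459)
t=3.000: state=(0.128, 0.292, 0.580)
t=3.500: state=(0.091, 0.231, 0.678)
t=4.000: state=(0.070, 0.176, 0.755)
t=4.500: state=(0.057, 0.131, 0.812)
t=5.000: state=(0.049, 0.096, 0.854)
t=5.500: state=(0.044, 0.070, 0.886)
t=6.000: state=(0.041, 0.051, 0.908)
t=6.500: state=(0.039, 0.037, 0.924)
t=7.000: state=(0.037, 0.026, 0.936)
t=7.500: state=(0.036, 0.019, 0.945)
t=7.800: state=(0.036, 0.016, 0.949)
compare at T: S=0.036, I=0.016, R=0.949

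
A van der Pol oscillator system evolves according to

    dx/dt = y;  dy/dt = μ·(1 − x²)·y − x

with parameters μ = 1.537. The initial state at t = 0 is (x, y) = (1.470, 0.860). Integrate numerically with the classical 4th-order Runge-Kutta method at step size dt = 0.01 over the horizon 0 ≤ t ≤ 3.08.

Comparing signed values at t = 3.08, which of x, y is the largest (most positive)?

t=0.000: state=(1.470, 0.860)
step 1 (dt=0.01): k1=(0.860, -3.005), k2=(0.845, -2.998), k3=(0.845, -2.998), k4=(0.830, -2.991); state += dt/6·(k1+2k2+2k3+k4)
t=0.010: state=(1.478, 0.830)
t=0.020: state=(1.487, 0.800)
t=0.030: state=(1.494, 0.771)
continuing one RK4 step at a time; state shown every 10 steps (Δt=0.1):
t=0.100: state=(1.541, 0.570)
t=0.200: state=(1.585, 0.316)
t=0.300: state=(1.606, 0.107)
t=0.400: state=(1.608, -0.059)
t=0.500: state=(1.595, -0.189)
t=0.600: state=(1.571, -0.291)
t=0.700: state=(1.538, -0.374)
t=0.800: state=(1.497, -0.444)
t=0.900: state=(1.449, -0.506)
t=1.000: state=(1.396, -0.564)
t=1.100: state=(1.337, -0.621)
t=1.200: state=(1.272, -0.682)
t=1.300: state=(1.200, -0.747)
t=1.400: state=(1.122, -0.822)
t=1.500: state=(1.035, -0.908)
t=1.600: state=(0.940, -1.010)
t=1.700: state=(0.833, -1.134)
t=1.800: state=(0.712, -1.286)
t=1.900: state=(0.574, -1.474)
t=2.000: state=(0.416, -1.708)
t=2.100: state=(0.231, -1.993)
t=2.200: state=(0.015, -2.331)
t=2.300: state=(-0.236, -2.700)
t=2.400: state=(-0.524, -3.038)
t=2.500: state=(-0.839, -3.225)
t=2.600: state=(-1.159, -3.122)
t=2.700: state=(-1.452, -2.671)
t=2.800: state=(-1.686, -1.987)
t=2.900: state=(-1.848, -1.279)
t=3.000: state=(-1.946, -0.699)
t=3.080: state=(-1.987, -0.358)
compare at T: x=-1.987, y=-0.358

largest component: y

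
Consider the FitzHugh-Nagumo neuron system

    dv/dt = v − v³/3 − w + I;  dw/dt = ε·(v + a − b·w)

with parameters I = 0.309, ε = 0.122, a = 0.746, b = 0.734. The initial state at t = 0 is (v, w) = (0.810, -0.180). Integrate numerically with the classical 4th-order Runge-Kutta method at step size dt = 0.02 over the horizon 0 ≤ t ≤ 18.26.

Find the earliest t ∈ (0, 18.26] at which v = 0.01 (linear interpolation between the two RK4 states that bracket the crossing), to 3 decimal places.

t=0.000: state=(0.810, -0.180)
step 1 (dt=0.02): k1=(1.122, 0.206), k2=(1.124, 0.207), k3=(1.124, 0.207), k4=(1.125, 0.208); state += dt/6·(k1+2k2+2k3+k4)
t=0.020: state=(0.832, -0.176)
t=0.040: state=(0.855, -0.172)
t=0.060: state=(0.878, -0.167)
continuing one RK4 step at a time; state shown every 50 steps (Δt=1):
t=1.000: state=(1.660, 0.076)
t=2.000: state=(1.742, 0.359)
t=3.000: state=(1.636, 0.613)
t=4.000: state=(1.499, 0.830)
t=5.000: state=(1.344, 1.012)
t=6.000: state=(1.157, 1.159)
t=7.000: state=(0.910, 1.268)
t=8.000: state=(0.505, 1.331)
t=8.640: state=(0.023, 1.335)
next step: t=8.660: state=(0.003, 1.334) — v has crossed 0.01
linear interpolation between t=8.640 (0.02304) and t=8.660 (0.00279) → t≈8.653

t = 8.653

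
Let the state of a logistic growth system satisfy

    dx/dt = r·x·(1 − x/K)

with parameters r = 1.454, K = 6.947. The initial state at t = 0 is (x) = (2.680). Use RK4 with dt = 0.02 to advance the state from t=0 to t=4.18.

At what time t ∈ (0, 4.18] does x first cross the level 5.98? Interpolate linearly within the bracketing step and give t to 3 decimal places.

t=0.000: state=(2.680)
step 1 (dt=0.02): k1=(2.393), k2=(2.401), k3=(2.401), k4=(2.409); state += dt/6·(k1+2k2+2k3+k4)
t=0.020: state=(2.728)
t=0.040: state=(2.776)
t=0.060: state=(2.825)
continuing one RK4 step at a time; state shown every 10 steps (Δt=0.2):
t=0.200: state=(3.172)
t=0.400: state=(3.676)
t=0.600: state=(4.171)
t=0.800: state=(4.639)
t=1.000: state=(5.063)
t=1.200: state=(5.435)
t=1.400: state=(5.751)
t=1.560: state=(5.964)
next step: t=1.580: state=(5.988) — x has crossed 5.98
linear interpolation between t=1.560 (5.96422) and t=1.580 (5.98850) → t≈1.573

t = 1.573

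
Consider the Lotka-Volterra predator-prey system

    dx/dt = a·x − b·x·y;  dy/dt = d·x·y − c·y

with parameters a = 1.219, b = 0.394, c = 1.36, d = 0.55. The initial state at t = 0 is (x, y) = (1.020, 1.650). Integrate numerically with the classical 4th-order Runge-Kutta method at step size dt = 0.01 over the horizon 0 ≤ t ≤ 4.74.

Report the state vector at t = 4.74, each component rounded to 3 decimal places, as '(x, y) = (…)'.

t=0.000: state=(1.020, 1.650)
step 1 (dt=0.01): k1=(0.580, -1.318), k2=(0.585, -1.310), k3=(0.585, -1.310), k4=(0.589, -1.303); state += dt/6·(k1+2k2+2k3+k4)
t=0.010: state=(1.026, 1.637)
t=0.020: state=(1.032, 1.624)
t=0.030: state=(1.038, 1.611)
continuing one RK4 step at a time; state shown every 20 steps (Δt=0.2):
t=0.200: state=(1.154, 1.416)
t=0.400: state=(1.327, 1.236)
t=0.600: state=(1.545, 1.102)
t=0.800: state=(1.814, 1.010)
t=1.000: state=(2.143, 0.956)
t=1.200: state=(2.538, 0.941)
t=1.400: state=(3.005, 0.972)
t=1.600: state=(3.541, 1.061)
t=1.800: state=(4.131, 1.232)
t=2.000: state=(4.733, 1.529)
t=2.200: state=(5.259, 2.020)
t=2.400: state=(5.563, 2.800)
t=2.600: state=(5.458, 3.928)
t=2.800: state=(4.845, 5.298)
t=3.000: state=(3.870, 6.531)
t=3.200: state=(2.862, 7.197)
t=3.400: state=(2.065, 7.172)
t=3.600: state=(1.525, 6.643)
t=3.800: state=(1.188, 5.866)
t=4.000: state=(0.987, 5.032)
t=4.200: state=(0.874, 4.244)
t=4.400: state=(0.821, 3.548)
t=4.600: state=(0.812, 2.956)
t=4.740: state=(0.826, 2.602)

(x, y) = (0.826, 2.602)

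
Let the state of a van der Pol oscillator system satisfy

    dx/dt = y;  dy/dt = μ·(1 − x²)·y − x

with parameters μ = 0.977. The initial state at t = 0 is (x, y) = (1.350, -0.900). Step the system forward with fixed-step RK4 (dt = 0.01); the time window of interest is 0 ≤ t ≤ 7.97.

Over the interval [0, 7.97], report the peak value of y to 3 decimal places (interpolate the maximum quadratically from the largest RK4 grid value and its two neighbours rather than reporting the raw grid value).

t=0.000: state=(1.350, -0.900)
step 1 (dt=0.01): k1=(-0.900, -0.627), k2=(-0.903, -0.630), k3=(-0.903, -0.630), k4=(-0.906, -0.634); state += dt/6·(k1+2k2+2k3+k4)
t=0.010: state=(1.341, -0.906)
t=0.020: state=(1.332, -0.913)
t=0.030: state=(1.323, -0.919)
continuing one RK4 step at a time; state shown every 50 steps (Δt=0.5):
t=0.500: state=(0.801, -1.349)
t=1.000: state=(-0.077, -2.239)
t=1.500: state=(-1.337, -2.343)
t=2.000: state=(-1.989, -0.320)
t=2.500: state=(-1.910, 0.455)
t=3.000: state=(-1.611, 0.724)
t=3.500: state=(-1.180, 1.023)
t=4.000: state=(-0.541, 1.606)
t=4.500: state=(0.502, 2.563)
t=5.000: state=(1.691, 1.623)
t=5.500: state=(2.006, -0.085)
t=6.000: state=(1.820, -0.565)
t=6.500: state=(1.475, -0.814)
t=7.000: state=(0.986, -1.181)
t=7.500: state=(0.229, -1.932)
t=7.970: state=(-0.888, -2.651)
largest grid value and its neighbours: y(4.610)=2.65397, y(4.620)=2.65511, y(4.630)=2.65486
parabola through these three points peaks at t≈4.623 with y≈2.65518

max y = 2.655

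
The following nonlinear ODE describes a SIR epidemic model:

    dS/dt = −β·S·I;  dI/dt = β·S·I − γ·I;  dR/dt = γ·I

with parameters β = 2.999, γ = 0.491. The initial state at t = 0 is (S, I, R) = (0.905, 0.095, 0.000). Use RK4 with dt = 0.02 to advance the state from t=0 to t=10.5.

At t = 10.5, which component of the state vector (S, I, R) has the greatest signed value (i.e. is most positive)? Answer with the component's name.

largest component: R

t=0.000: state=(0.905, 0.095, 0.000)
step 1 (dt=0.02): k1=(-0.258, 0.211, 0.047), k2=(-0.263, 0.215, 0.048), k3=(-0.263, 0.215, 0.048), k4=(-0.268, 0.219, 0.049); state += dt/6·(k1+2k2+2k3+k4)
t=0.020: state=(0.900, 0.099, 0.001)
t=0.040: state=(0.894, 0.104, 0.002)
t=0.060: state=(0.889, 0.108, 0.003)
continuing one RK4 step at a time; state shown every 25 steps (Δt=0.5):
t=0.500: state=(0.706, 0.253, 0.041)
t=1.000: state=(0.412, 0.459, 0.129)
t=1.500: state=(0.189, 0.555, 0.256)
t=2.000: state=(0.083, 0.526, 0.391)
t=2.500: state=(0.040, 0.449, 0.511)
t=3.000: state=(0.022, 0.367, 0.611)
t=3.500: state=(0.013, 0.295, 0.692)
t=4.000: state=(0.009, 0.234, 0.757)
t=4.500: state=(0.007, 0.185, 0.808)
t=5.000: state=(0.005, 0.146, 0.849)
t=5.500: state=(0.004, 0.115, 0.881)
t=6.000: state=(0.004, 0.091, 0.906)
t=6.500: state=(0.003, 0.071, 0.926)
t=7.000: state=(0.003, 0.056, 0.941)
t=7.500: state=(0.003, 0.044, 0.953)
t=8.000: state=(0.003, 0.035, 0.963)
t=8.500: state=(0.002, 0.027, 0.970)
t=9.000: state=(0.002, 0.021, 0.976)
t=9.500: state=(0.002, 0.017, 0.981)
t=10.000: state=(0.002, 0.013, 0.985)
t=10.500: state=(0.002, 0.010, 0.988)
compare at T: S=0.002, I=0.010, R=0.988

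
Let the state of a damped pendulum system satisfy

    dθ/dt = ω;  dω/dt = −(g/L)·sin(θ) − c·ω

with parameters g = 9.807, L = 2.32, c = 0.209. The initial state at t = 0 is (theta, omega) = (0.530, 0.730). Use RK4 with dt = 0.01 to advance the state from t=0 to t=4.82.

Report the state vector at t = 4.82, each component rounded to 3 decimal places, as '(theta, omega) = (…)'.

t=0.000: state=(0.530, 0.730)
step 1 (dt=0.01): k1=(0.730, -2.290), k2=(0.719, -2.300), k3=(0.718, -2.300), k4=(0.707, -2.311); state += dt/6·(k1+2k2+2k3+k4)
t=0.010: state=(0.537, 0.707)
t=0.020: state=(0.544, 0.684)
t=0.030: state=(0.551, 0.660)
continuing one RK4 step at a time; state shown every 20 steps (Δt=0.2):
t=0.200: state=(0.628, 0.241)
t=0.400: state=(0.626, -0.260)
t=0.600: state=(0.528, -0.705)
t=0.800: state=(0.352, -1.032)
t=1.000: state=(0.126, -1.187)
t=1.200: state=(-0.110, -1.144)
t=1.400: state=(-0.319, -0.918)
t=1.600: state=(-0.468, -0.558)
t=1.800: state=(-0.537, -0.131)
t=2.000: state=(-0.520, 0.297)
t=2.200: state=(-0.423, 0.665)
t=2.400: state=(-0.262, 0.918)
t=2.600: state=(-0.066, 1.016)
t=2.800: state=(0.133, 0.945)
t=3.000: state=(0.302, 0.724)
t=3.200: state=(0.416, 0.399)
t=3.400: state=(0.459, 0.027)
t=3.600: state=(0.428, -0.334)
t=3.800: state=(0.330, -0.630)
t=4.000: state=(0.183, -0.816)
t=4.200: state=(0.013, -0.864)
t=4.400: state=(-0.153, -0.769)
t=4.600: state=(-0.287, -0.554)
t=4.800: state=(-0.369, -0.261)
t=4.820: state=(-0.374, -0.229)

(theta, omega) = (-0.374, -0.229)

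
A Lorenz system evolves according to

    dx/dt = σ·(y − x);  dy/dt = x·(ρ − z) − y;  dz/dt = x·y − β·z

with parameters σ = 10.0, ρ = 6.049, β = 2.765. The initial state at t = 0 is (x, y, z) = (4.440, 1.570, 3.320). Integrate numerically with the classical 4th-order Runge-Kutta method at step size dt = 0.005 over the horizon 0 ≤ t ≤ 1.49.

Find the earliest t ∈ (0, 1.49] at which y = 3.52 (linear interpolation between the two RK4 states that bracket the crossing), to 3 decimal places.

t=0.000: state=(4.440, 1.570, 3.320)
step 1 (dt=0.005): k1=(-28.700, 10.547, -2.209), k2=(-27.719, 10.349, -2.191), k3=(-27.748, 10.356, -2.190), k4=(-26.795, 10.163, -2.174); state += dt/6·(k1+2k2+2k3+k4)
t=0.005: state=(4.301, 1.622, 3.309)
t=0.010: state=(4.172, 1.672, 3.298)
t=0.015: state=(4.051, 1.720, 3.288)
continuing one RK4 step at a time; state shown every 10 steps (Δt=0.05):
t=0.050: state=(3.411, 2.017, 3.215)
t=0.100: state=(2.937, 2.359, 3.121)
t=0.150: state=(2.774, 2.655, 3.051)
t=0.200: state=(2.786, 2.933, 3.019)
t=0.250: state=(2.903, 3.209, 3.036)
t=0.300: state=(3.082, 3.486, 3.112)
t=0.305: state=(3.103, 3.514, 3.124)
next step: t=0.310: state=(3.123, 3.542, 3.135) — y has crossed 3.52
linear interpolation between t=0.305 (3.51417) and t=0.310 (3.54198) → t≈0.306

t = 0.306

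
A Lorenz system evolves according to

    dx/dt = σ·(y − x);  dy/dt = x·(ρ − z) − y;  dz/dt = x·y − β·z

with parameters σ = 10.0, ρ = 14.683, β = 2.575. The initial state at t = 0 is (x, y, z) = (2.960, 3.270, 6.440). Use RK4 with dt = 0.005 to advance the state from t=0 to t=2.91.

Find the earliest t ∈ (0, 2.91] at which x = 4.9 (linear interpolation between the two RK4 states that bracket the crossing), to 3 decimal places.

t=0.000: state=(2.960, 3.270, 6.440)
step 1 (dt=0.005): k1=(3.100, 21.129, -6.904), k2=(3.551, 21.192, -6.677), k3=(3.541, 21.199, -6.675), k4=(3.983, 21.269, -6.444); state += dt/6·(k1+2k2+2k3+k4)
t=0.005: state=(2.978, 3.376, 6.407)
t=0.010: state=(3.000, 3.483, 6.376)
t=0.015: state=(3.026, 3.590, 6.347)
continuing one RK4 step at a time; state shown every 20 steps (Δt=0.1):
t=0.100: state=(4.000, 5.662, 6.330)
t=0.145: state=(4.857, 6.992, 6.830)
next step: t=0.150: state=(4.965, 7.149, 6.915) — x has crossed 4.9
linear interpolation between t=0.145 (4.85681) and t=0.150 (4.96480) → t≈0.147

t = 0.147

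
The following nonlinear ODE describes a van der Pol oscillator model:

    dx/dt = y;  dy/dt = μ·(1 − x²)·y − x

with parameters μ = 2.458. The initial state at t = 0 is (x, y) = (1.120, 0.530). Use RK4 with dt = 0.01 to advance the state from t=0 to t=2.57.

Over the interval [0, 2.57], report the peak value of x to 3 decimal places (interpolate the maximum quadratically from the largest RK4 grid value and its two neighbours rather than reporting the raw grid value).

max x = 1.216

t=0.000: state=(1.120, 0.530)
step 1 (dt=0.01): k1=(0.530, -1.451), k2=(0.523, -1.457), k3=(0.523, -1.457), k4=(0.515, -1.462); state += dt/6·(k1+2k2+2k3+k4)
t=0.010: state=(1.125, 0.515)
t=0.020: state=(1.130, 0.501)
t=0.030: state=(1.135, 0.486)
continuing one RK4 step at a time; state shown every 10 steps (Δt=0.1):
t=0.100: state=(1.166, 0.381)
t=0.200: state=(1.196, 0.233)
t=0.300: state=(1.213, 0.095)
t=0.400: state=(1.216, -0.030)
t=0.500: state=(1.207, -0.142)
t=0.600: state=(1.188, -0.241)
t=0.700: state=(1.159, -0.332)
t=0.800: state=(1.122, -0.418)
t=0.900: state=(1.075, -0.505)
t=1.000: state=(1.020, -0.596)
t=1.100: state=(0.956, -0.699)
t=1.200: state=(0.880, -0.820)
t=1.300: state=(0.791, -0.970)
t=1.400: state=(0.685, -1.162)
t=1.500: state=(0.556, -1.418)
t=1.600: state=(0.398, -1.766)
t=1.700: state=(0.199, -2.240)
t=1.800: state=(-0.055, -2.866)
t=1.900: state=(-0.378, -3.594)
t=2.000: state=(-0.769, -4.171)
t=2.100: state=(-1.190, -4.099)
t=2.200: state=(-1.559, -3.145)
t=2.300: state=(-1.808, -1.849)
t=2.400: state=(-1.939, -0.851)
t=2.500: state=(-1.992, -0.278)
t=2.570: state=(-2.004, -0.057)
largest grid value and its neighbours: x(0.360)=1.21593, x(0.370)=1.21605, x(0.380)=1.21605
parabola through these three points peaks at t≈0.375 with x≈1.21606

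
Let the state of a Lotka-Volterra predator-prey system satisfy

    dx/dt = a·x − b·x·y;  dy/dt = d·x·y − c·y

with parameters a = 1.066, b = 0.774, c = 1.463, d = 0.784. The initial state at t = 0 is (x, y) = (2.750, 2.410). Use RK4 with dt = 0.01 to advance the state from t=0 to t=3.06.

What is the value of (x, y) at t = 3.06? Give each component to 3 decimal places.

(x, y) = (1.514, 0.586)

t=0.000: state=(2.750, 2.410)
step 1 (dt=0.01): k1=(-2.198, 1.670), k2=(-2.207, 1.655), k3=(-2.207, 1.655), k4=(-2.215, 1.640); state += dt/6·(k1+2k2+2k3+k4)
t=0.010: state=(2.728, 2.427)
t=0.020: state=(2.706, 2.443)
t=0.030: state=(2.683, 2.459)
continuing one RK4 step at a time; state shown every 10 steps (Δt=0.1):
t=0.100: state=(2.523, 2.560)
t=0.200: state=(2.292, 2.671)
t=0.300: state=(2.068, 2.738)
t=0.400: state=(1.859, 2.758)
t=0.500: state=(1.672, 2.736)
t=0.600: state=(1.508, 2.677)
t=0.700: state=(1.368, 2.588)
t=0.800: state=(1.251, 2.477)
t=0.900: state=(1.154, 2.352)
t=1.000: state=(1.076, 2.217)
t=1.100: state=(1.014, 2.078)
t=1.200: state=(0.965, 1.940)
t=1.300: state=(0.929, 1.805)
t=1.400: state=(0.903, 1.676)
t=1.500: state=(0.887, 1.553)
t=1.600: state=(0.879, 1.437)
t=1.700: state=(0.878, 1.330)
t=1.800: state=(0.885, 1.231)
t=1.900: state=(0.898, 1.141)
t=2.000: state=(0.918, 1.058)
t=2.100: state=(0.944, 0.983)
t=2.200: state=(0.975, 0.916)
t=2.300: state=(1.013, 0.855)
t=2.400: state=(1.057, 0.801)
t=2.500: state=(1.108, 0.754)
t=2.600: state=(1.164, 0.712)
t=2.700: state=(1.228, 0.675)
t=2.800: state=(1.298, 0.644)
t=2.900: state=(1.375, 0.618)
t=3.000: state=(1.460, 0.596)
t=3.060: state=(1.514, 0.586)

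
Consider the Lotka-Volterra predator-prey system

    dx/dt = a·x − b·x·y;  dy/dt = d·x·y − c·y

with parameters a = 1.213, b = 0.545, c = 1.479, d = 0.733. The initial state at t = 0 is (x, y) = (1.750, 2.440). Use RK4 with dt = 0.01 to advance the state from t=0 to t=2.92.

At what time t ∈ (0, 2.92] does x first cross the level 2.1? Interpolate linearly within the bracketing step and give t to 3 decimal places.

t = 1.882

t=0.000: state=(1.750, 2.440)
step 1 (dt=0.01): k1=(-0.204, -0.479), k2=(-0.202, -0.480), k3=(-0.202, -0.480), k4=(-0.200, -0.482); state += dt/6·(k1+2k2+2k3+k4)
t=0.010: state=(1.748, 2.435)
t=0.020: state=(1.746, 2.430)
t=0.030: state=(1.744, 2.426)
continuing one RK4 step at a time; state shown every 10 steps (Δt=0.1):
t=0.100: state=(1.732, 2.391)
t=0.200: state=(1.719, 2.340)
t=0.300: state=(1.711, 2.289)
t=0.400: state=(1.707, 2.237)
t=0.500: state=(1.708, 2.187)
t=0.600: state=(1.714, 2.138)
t=0.700: state=(1.725, 2.092)
t=0.800: state=(1.739, 2.049)
t=0.900: state=(1.758, 2.009)
t=1.000: state=(1.781, 1.972)
t=1.100: state=(1.807, 1.940)
t=1.200: state=(1.837, 1.913)
t=1.300: state=(1.870, 1.890)
t=1.400: state=(1.905, 1.872)
t=1.500: state=(1.943, 1.859)
t=1.600: state=(1.983, 1.851)
t=1.700: state=(2.024, 1.849)
t=1.800: state=(2.066, 1.853)
t=1.880: state=(2.099, 1.860)
next step: t=1.890: state=(2.103, 1.861) — x has crossed 2.1
linear interpolation between t=1.880 (2.09919) and t=1.890 (2.10338) → t≈1.882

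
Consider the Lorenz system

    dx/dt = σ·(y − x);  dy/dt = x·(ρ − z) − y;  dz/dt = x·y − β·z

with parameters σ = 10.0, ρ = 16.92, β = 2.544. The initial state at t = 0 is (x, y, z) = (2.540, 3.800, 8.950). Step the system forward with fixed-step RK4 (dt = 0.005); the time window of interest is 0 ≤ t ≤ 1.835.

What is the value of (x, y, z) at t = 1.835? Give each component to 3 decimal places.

(x, y, z) = (4.478, 5.991, 10.426)

t=0.000: state=(2.540, 3.800, 8.950)
step 1 (dt=0.005): k1=(12.600, 16.444, -13.117), k2=(12.696, 16.738, -12.808), k3=(12.701, 16.737, -12.807), k4=(12.802, 17.033, -12.495); state += dt/6·(k1+2k2+2k3+k4)
t=0.005: state=(2.603, 3.884, 8.886)
t=0.010: state=(2.668, 3.970, 8.825)
t=0.015: state=(2.734, 4.060, 8.767)
continuing one RK4 step at a time; state shown every 20 steps (Δt=0.1):
t=0.100: state=(4.103, 6.062, 8.384)
t=0.200: state=(6.539, 9.402, 10.186)
t=0.300: state=(9.348, 11.619, 15.653)
t=0.400: state=(9.963, 8.610, 21.392)
t=0.500: state=(7.199, 3.725, 21.215)
t=0.600: state=(4.184, 1.911, 17.725)
t=0.700: state=(2.730, 2.004, 14.288)
t=0.800: state=(2.534, 2.795, 11.611)
t=0.900: state=(3.181, 4.211, 9.870)
t=1.000: state=(4.630, 6.518, 9.497)
t=1.100: state=(6.915, 9.489, 11.516)
t=1.200: state=(9.232, 10.850, 16.555)
t=1.300: state=(9.340, 7.818, 20.934)
t=1.400: state=(6.823, 3.876, 20.334)
t=1.500: state=(4.321, 2.467, 17.203)
t=1.600: state=(3.171, 2.662, 14.130)
t=1.700: state=(3.161, 3.598, 11.800)
t=1.800: state=(3.997, 5.231, 10.526)
t=1.835: state=(4.478, 5.991, 10.426)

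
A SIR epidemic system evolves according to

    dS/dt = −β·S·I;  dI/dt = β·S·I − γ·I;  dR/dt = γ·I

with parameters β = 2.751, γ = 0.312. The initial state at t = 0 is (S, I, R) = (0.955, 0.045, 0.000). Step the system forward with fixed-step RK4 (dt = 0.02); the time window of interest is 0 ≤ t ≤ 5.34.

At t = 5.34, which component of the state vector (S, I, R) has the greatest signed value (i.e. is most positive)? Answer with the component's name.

largest component: R

t=0.000: state=(0.955, 0.045, 0.000)
step 1 (dt=0.02): k1=(-0.118, 0.104, 0.014), k2=(-0.121, 0.106, 0.014), k3=(-0.121, 0.106, 0.014), k4=(-0.124, 0.109, 0.015); state += dt/6·(k1+2k2+2k3+k4)
t=0.020: state=(0.953, 0.047, 0.000)
t=0.040: state=(0.950, 0.049, 0.001)
t=0.060: state=(0.947, 0.052, 0.001)
continuing one RK4 step at a time; state shown every 10 steps (Δt=0.2):
t=0.200: state=(0.925, 0.071, 0.004)
t=0.400: state=(0.881, 0.110, 0.009)
t=0.600: state=(0.818, 0.165, 0.018)
t=0.800: state=(0.733, 0.237, 0.030)
t=1.000: state=(0.628, 0.324, 0.047)
t=1.200: state=(0.512, 0.417, 0.071)
t=1.400: state=(0.398, 0.503, 0.099)
t=1.600: state=(0.296, 0.571, 0.133)
t=1.800: state=(0.213, 0.617, 0.170)
t=2.000: state=(0.151, 0.640, 0.210)
t=2.200: state=(0.106, 0.645, 0.250)
t=2.400: state=(0.074, 0.636, 0.290)
t=2.600: state=(0.053, 0.619, 0.329)
t=2.800: state=(0.038, 0.596, 0.367)
t=3.000: state=(0.027, 0.570, 0.403)
t=3.200: state=(0.020, 0.542, 0.438)
t=3.400: state=(0.015, 0.514, 0.471)
t=3.600: state=(0.011, 0.487, 0.502)
t=3.800: state=(0.009, 0.460, 0.532)
t=4.000: state=(0.007, 0.434, 0.559)
t=4.200: state=(0.005, 0.409, 0.586)
t=4.400: state=(0.004, 0.385, 0.610)
t=4.600: state=(0.004, 0.363, 0.634)
t=4.800: state=(0.003, 0.341, 0.656)
t=5.000: state=(0.002, 0.321, 0.676)
t=5.200: state=(0.002, 0.302, 0.696)
t=5.340: state=(0.002, 0.289, 0.709)
compare at T: S=0.002, I=0.289, R=0.709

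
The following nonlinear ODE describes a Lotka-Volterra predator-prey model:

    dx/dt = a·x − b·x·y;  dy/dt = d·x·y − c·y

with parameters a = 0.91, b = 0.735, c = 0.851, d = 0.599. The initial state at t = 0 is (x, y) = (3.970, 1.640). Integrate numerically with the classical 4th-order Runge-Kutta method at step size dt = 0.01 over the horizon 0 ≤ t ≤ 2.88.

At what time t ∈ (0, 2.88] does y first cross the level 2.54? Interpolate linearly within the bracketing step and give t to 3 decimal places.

t=0.000: state=(3.970, 1.640)
step 1 (dt=0.01): k1=(-1.173, 2.504), k2=(-1.207, 2.518), k3=(-1.208, 2.518), k4=(-1.242, 2.531); state += dt/6·(k1+2k2+2k3+k4)
t=0.010: state=(3.958, 1.665)
t=0.020: state=(3.945, 1.691)
t=0.030: state=(3.932, 1.716)
continuing one RK4 step at a time; state shown every 10 steps (Δt=0.1):
t=0.100: state=(3.818, 1.903)
t=0.200: state=(3.599, 2.183)
t=0.300: state=(3.323, 2.467)
t=0.320: state=(3.262, 2.523)
next step: t=0.330: state=(3.231, 2.551) — y has crossed 2.54
linear interpolation between t=0.320 (2.52294) and t=0.330 (2.55068) → t≈0.326

t = 0.326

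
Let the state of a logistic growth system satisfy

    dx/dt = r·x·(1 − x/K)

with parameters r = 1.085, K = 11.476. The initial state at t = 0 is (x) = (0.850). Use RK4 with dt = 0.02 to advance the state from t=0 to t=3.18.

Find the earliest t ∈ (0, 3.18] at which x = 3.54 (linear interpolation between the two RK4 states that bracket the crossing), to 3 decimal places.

t=0.000: state=(0.850)
step 1 (dt=0.02): k1=(0.854), k2=(0.862), k3=(0.862), k4=(0.870); state += dt/6·(k1+2k2+2k3+k4)
t=0.020: state=(0.867)
t=0.040: state=(0.885)
t=0.060: state=(0.903)
continuing one RK4 step at a time; state shown every 10 steps (Δt=0.2):
t=0.200: state=(1.037)
t=0.400: state=(1.261)
t=0.600: state=(1.526)
t=0.800: state=(1.837)
t=1.000: state=(2.197)
t=1.200: state=(2.608)
t=1.400: state=(3.071)
t=1.580: state=(3.530)
next step: t=1.600: state=(3.583) — x has crossed 3.54
linear interpolation between t=1.580 (3.52963) and t=1.600 (3.58288) → t≈1.584

t = 1.584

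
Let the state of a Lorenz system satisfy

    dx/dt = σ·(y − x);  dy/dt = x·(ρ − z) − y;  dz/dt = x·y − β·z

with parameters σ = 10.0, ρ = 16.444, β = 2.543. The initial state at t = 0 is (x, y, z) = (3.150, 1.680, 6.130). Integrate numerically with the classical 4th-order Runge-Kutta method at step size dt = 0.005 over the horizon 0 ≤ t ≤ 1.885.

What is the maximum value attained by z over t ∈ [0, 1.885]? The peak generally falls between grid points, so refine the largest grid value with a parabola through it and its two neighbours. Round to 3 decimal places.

max z = 23.090

t=0.000: state=(3.150, 1.680, 6.130)
step 1 (dt=0.005): k1=(-14.700, 30.809, -10.297), k2=(-13.562, 30.433, -10.053), k3=(-13.600, 30.462, -10.053), k4=(-12.497, 30.110, -9.814); state += dt/6·(k1+2k2+2k3+k4)
t=0.005: state=(3.082, 1.832, 6.080)
t=0.010: state=(3.025, 1.981, 6.032)
t=0.015: state=(2.978, 2.128, 5.986)
continuing one RK4 step at a time; state shown every 20 steps (Δt=0.1):
t=0.100: state=(3.275, 4.559, 5.597)
t=0.200: state=(5.394, 8.302, 6.797)
t=0.300: state=(8.816, 12.372, 12.011)
t=0.400: state=(11.035, 11.062, 20.557)
t=0.500: state=(8.527, 4.231, 22.760)
t=0.600: state=(4.366, 0.963, 18.931)
t=0.700: state=(2.047, 0.695, 14.871)
t=0.800: state=(1.331, 1.107, 11.654)
t=0.900: state=(1.417, 1.773, 9.205)
t=1.000: state=(2.030, 2.923, 7.489)
t=1.100: state=(3.295, 4.994, 6.731)
t=1.200: state=(5.546, 8.373, 7.843)
t=1.300: state=(8.715, 11.866, 12.711)
t=1.400: state=(10.578, 10.473, 20.181)
t=1.500: state=(8.313, 4.522, 22.074)
t=1.600: state=(4.605, 1.526, 18.660)
t=1.700: state=(2.484, 1.244, 14.847)
t=1.800: state=(1.864, 1.747, 11.780)
t=1.885: state=(2.025, 2.494, 9.798)
largest grid value and its neighbours: z(0.465)=23.07074, z(0.470)=23.08897, z(0.475)=23.08447
parabola through these three points peaks at t≈0.472 with z≈23.09001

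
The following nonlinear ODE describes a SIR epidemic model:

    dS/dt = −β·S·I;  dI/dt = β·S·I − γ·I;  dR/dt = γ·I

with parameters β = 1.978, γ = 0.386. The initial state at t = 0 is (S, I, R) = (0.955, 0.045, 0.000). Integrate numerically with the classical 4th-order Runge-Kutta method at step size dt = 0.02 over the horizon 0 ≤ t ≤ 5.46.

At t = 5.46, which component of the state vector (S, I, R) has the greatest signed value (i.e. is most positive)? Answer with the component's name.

t=0.000: state=(0.955, 0.045, 0.000)
step 1 (dt=0.02): k1=(-0.085, 0.068, 0.017), k2=(-0.086, 0.069, 0.018), k3=(-0.086, 0.069, 0.018), k4=(-0.087, 0.070, 0.018); state += dt/6·(k1+2k2+2k3+k4)
t=0.020: state=(0.953, 0.046, 0.000)
t=0.040: state=(0.952, 0.048, 0.001)
t=0.060: state=(0.950, 0.049, 0.001)
continuing one RK4 step at a time; state shown every 10 steps (Δt=0.2):
t=0.200: state=(0.935, 0.061, 0.004)
t=0.400: state=(0.910, 0.081, 0.009)
t=0.600: state=(0.877, 0.106, 0.017)
t=0.800: state=(0.836, 0.138, 0.026)
t=1.000: state=(0.785, 0.177, 0.038)
t=1.200: state=(0.726, 0.220, 0.053)
t=1.400: state=(0.659, 0.268, 0.072)
t=1.600: state=(0.587, 0.318, 0.095)
t=1.800: state=(0.513, 0.366, 0.121)
t=2.000: state=(0.440, 0.409, 0.151)
t=2.200: state=(0.371, 0.444, 0.184)
t=2.400: state=(0.310, 0.471, 0.220)
t=2.600: state=(0.256, 0.487, 0.257)
t=2.800: state=(0.211, 0.494, 0.295)
t=3.000: state=(0.173, 0.494, 0.333)
t=3.200: state=(0.143, 0.486, 0.371)
t=3.400: state=(0.118, 0.474, 0.408)
t=3.600: state=(0.098, 0.458, 0.444)
t=3.800: state=(0.082, 0.439, 0.478)
t=4.000: state=(0.069, 0.419, 0.512)
t=4.200: state=(0.059, 0.398, 0.543)
t=4.400: state=(0.051, 0.376, 0.573)
t=4.600: state=(0.044, 0.355, 0.601)
t=4.800: state=(0.038, 0.334, 0.628)
t=5.000: state=(0.034, 0.314, 0.653)
t=5.200: state=(0.030, 0.294, 0.676)
t=5.400: state=(0.027, 0.275, 0.698)
t=5.460: state=(0.026, 0.270, 0.705)
compare at T: S=0.026, I=0.270, R=0.705

largest component: R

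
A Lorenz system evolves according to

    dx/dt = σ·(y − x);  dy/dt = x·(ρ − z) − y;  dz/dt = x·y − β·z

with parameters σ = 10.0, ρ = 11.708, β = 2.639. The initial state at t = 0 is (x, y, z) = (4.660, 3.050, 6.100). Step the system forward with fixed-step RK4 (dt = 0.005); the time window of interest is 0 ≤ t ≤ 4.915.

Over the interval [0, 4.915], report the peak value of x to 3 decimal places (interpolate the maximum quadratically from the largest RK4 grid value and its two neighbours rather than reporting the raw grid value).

max x = 7.522

t=0.000: state=(4.660, 3.050, 6.100)
step 1 (dt=0.005): k1=(-16.100, 23.083, -1.885), k2=(-15.120, 22.822, -1.729), k3=(-15.151, 22.834, -1.725), k4=(-14.201, 22.584, -1.570); state += dt/6·(k1+2k2+2k3+k4)
t=0.005: state=(4.584, 3.164, 6.091)
t=0.010: state=(4.518, 3.276, 6.084)
t=0.015: state=(4.460, 3.386, 6.079)
continuing one RK4 step at a time; state shown every 40 steps (Δt=0.2):
t=0.200: state=(5.507, 6.891, 7.436)
t=0.400: state=(7.522, 7.509, 12.694)
t=0.600: state=(5.355, 3.876, 13.175)
t=0.800: state=(3.529, 3.251, 9.911)
t=1.000: state=(3.968, 4.609, 8.034)
t=1.200: state=(5.741, 6.701, 9.166)
t=1.400: state=(6.683, 6.430, 12.317)
t=1.600: state=(5.190, 4.318, 12.133)
t=1.800: state=(4.169, 4.075, 9.976)
t=2.000: state=(4.684, 5.224, 9.018)
t=2.200: state=(5.885, 6.380, 10.274)
t=2.400: state=(6.060, 5.711, 11.940)
t=2.600: state=(5.039, 4.563, 11.357)
t=2.800: state=(4.601, 4.657, 10.003)
t=3.000: state=(5.130, 5.533, 9.744)
t=3.200: state=(5.818, 5.995, 10.814)
t=3.400: state=(5.647, 5.344, 11.525)
t=3.600: state=(5.015, 4.786, 10.894)
t=3.800: state=(4.912, 5.034, 10.129)
t=4.000: state=(5.352, 5.608, 10.246)
t=4.200: state=(5.667, 5.679, 10.985)
t=4.400: state=(5.413, 5.200, 11.179)
t=4.600: state=(5.067, 4.980, 10.666)
t=4.800: state=(5.121, 5.247, 10.301)
t=4.915: state=(5.297, 5.461, 10.376)
largest grid value and its neighbours: x(0.395)=7.52070, x(0.400)=7.52190, x(0.405)=7.51940
parabola through these three points peaks at t≈0.399 with x≈7.52195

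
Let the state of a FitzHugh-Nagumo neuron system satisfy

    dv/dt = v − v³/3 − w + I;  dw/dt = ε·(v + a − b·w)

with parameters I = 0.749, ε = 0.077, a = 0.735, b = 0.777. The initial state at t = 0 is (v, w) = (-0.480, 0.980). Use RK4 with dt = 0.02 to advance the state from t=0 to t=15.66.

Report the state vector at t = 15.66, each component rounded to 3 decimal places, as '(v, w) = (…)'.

(v, w) = (-0.742, -0.037)

t=0.000: state=(-0.480, 0.980)
step 1 (dt=0.02): k1=(-0.674, -0.039), k2=(-0.679, -0.039), k3=(-0.679, -0.039), k4=(-0.684, -0.040); state += dt/6·(k1+2k2+2k3+k4)
t=0.020: state=(-0.494, 0.979)
t=0.040: state=(-0.507, 0.978)
t=0.060: state=(-0.521, 0.978)
continuing one RK4 step at a time; state shown every 50 steps (Δt=1):
t=1.000: state=(-1.284, 0.912)
t=2.000: state=(-1.692, 0.799)
t=3.000: state=(-1.714, 0.679)
t=4.000: state=(-1.666, 0.568)
t=5.000: state=(-1.608, 0.468)
t=6.000: state=(-1.548, 0.378)
t=7.000: state=(-1.488, 0.297)
t=8.000: state=(-1.425, 0.226)
t=9.000: state=(-1.362, 0.164)
t=10.000: state=(-1.295, 0.110)
t=11.000: state=(-1.225, 0.064)
t=12.000: state=(-1.149, 0.027)
t=13.000: state=(-1.066, -0.003)
t=14.000: state=(-0.968, -0.024)
t=15.000: state=(-0.847, -0.035)
t=15.660: state=(-0.742, -0.037)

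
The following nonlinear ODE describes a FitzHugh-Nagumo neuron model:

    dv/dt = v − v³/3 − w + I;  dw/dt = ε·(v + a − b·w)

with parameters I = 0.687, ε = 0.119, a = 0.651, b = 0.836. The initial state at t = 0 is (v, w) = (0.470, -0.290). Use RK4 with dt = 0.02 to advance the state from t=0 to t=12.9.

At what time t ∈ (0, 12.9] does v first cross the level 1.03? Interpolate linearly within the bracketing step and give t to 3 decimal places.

t = 0.366

t=0.000: state=(0.470, -0.290)
step 1 (dt=0.02): k1=(1.412, 0.162), k2=(1.422, 0.164), k3=(1.422, 0.164), k4=(1.431, 0.165); state += dt/6·(k1+2k2+2k3+k4)
t=0.020: state=(0.498, -0.287)
t=0.040: state=(0.527, -0.283)
t=0.060: state=(0.556, -0.280)
t=0.360: state=(1.021, -0.221)
next step: t=0.380: state=(1.052, -0.217) — v has crossed 1.03
linear interpolation between t=0.360 (1.02097) and t=0.380 (1.05239) → t≈0.366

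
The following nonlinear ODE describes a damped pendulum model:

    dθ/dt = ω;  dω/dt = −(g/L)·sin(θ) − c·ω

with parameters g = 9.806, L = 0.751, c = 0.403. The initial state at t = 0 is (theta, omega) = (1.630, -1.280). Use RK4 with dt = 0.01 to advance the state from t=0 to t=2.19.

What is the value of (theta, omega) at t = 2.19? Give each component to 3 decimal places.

(theta, omega) = (0.589, -2.949)

t=0.000: state=(1.630, -1.280)
step 1 (dt=0.01): k1=(-1.280, -12.519), k2=(-1.343, -12.498), k3=(-1.342, -12.498), k4=(-1.405, -12.477); state += dt/6·(k1+2k2+2k3+k4)
t=0.010: state=(1.617, -1.405)
t=0.020: state=(1.602, -1.530)
t=0.030: state=(1.586, -1.654)
continuing one RK4 step at a time; state shown every 10 steps (Δt=0.1):
t=0.100: state=(1.440, -2.507)
t=0.200: state=(1.132, -3.634)
t=0.300: state=(0.722, -4.511)
t=0.400: state=(0.245, -4.924)
t=0.500: state=(-0.243, -4.727)
t=0.600: state=(-0.681, -3.966)
t=0.700: state=(-1.024, -2.841)
t=0.800: state=(-1.245, -1.566)
t=0.900: state=(-1.336, -0.271)
t=1.000: state=(-1.300, 0.982)
t=1.100: state=(-1.143, 2.149)
t=1.200: state=(-0.876, 3.149)
t=1.300: state=(-0.523, 3.849)
t=1.400: state=(-0.121, 4.100)
t=1.500: state=(0.280, 3.833)
t=1.600: state=(0.630, 3.114)
t=1.700: state=(0.893, 2.102)
t=1.800: state=(1.046, 0.957)
t=1.900: state=(1.084, -0.206)
t=2.000: state=(1.007, -1.310)
t=2.100: state=(0.826, -2.278)
t=2.190: state=(0.589, -2.949)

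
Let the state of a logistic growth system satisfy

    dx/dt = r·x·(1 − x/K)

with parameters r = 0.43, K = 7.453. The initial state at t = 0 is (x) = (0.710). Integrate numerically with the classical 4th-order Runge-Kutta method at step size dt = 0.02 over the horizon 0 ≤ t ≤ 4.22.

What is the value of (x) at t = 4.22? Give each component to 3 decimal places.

t=0.000: state=(0.710)
step 1 (dt=0.02): k1=(0.276), k2=(0.277), k3=(0.277), k4=(0.278); state += dt/6·(k1+2k2+2k3+k4)
t=0.020: state=(0.716)
t=0.040: state=(0.721)
t=0.060: state=(0.727)
continuing one RK4 step at a time; state shown every 10 steps (Δt=0.2):
t=0.200: state=(0.767)
t=0.400: state=(0.828)
t=0.600: state=(0.894)
t=0.800: state=(0.964)
t=1.000: state=(1.038)
t=1.200: state=(1.118)
t=1.400: state=(1.202)
t=1.600: state=(1.291)
t=1.800: state=(1.385)
t=2.000: state=(1.485)
t=2.200: state=(1.590)
t=2.400: state=(1.700)
t=2.600: state=(1.816)
t=2.800: state=(1.936)
t=3.000: state=(2.062)
t=3.200: state=(2.193)
t=3.400: state=(2.328)
t=3.600: state=(2.468)
t=3.800: state=(2.612)
t=4.000: state=(2.760)
t=4.200: state=(2.911)
t=4.220: state=(2.926)

(x) = (2.926)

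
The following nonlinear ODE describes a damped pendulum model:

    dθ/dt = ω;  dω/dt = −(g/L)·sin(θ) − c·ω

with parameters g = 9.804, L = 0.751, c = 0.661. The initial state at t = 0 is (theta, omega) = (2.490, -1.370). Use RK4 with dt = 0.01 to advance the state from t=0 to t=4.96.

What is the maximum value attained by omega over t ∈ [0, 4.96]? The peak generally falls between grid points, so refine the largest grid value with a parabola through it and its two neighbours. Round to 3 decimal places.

t=0.000: state=(2.490, -1.370)
step 1 (dt=0.01): k1=(-1.370, -7.011), k2=(-1.405, -7.059), k3=(-1.405, -7.061), k4=(-1.441, -7.110); state += dt/6·(k1+2k2+2k3+k4)
t=0.010: state=(2.476, -1.441)
t=0.020: state=(2.461, -1.512)
t=0.030: state=(2.446, -1.585)
continuing one RK4 step at a time; state shown every 20 steps (Δt=0.2):
t=0.200: state=(2.060, -3.014)
t=0.400: state=(1.258, -5.005)
t=0.600: state=(0.131, -5.873)
t=0.800: state=(-0.910, -4.171)
t=1.000: state=(-1.466, -1.370)
t=1.200: state=(-1.473, 1.241)
t=1.400: state=(-0.998, 3.398)
t=1.600: state=(-0.195, 4.328)
t=1.800: state=(0.594, 3.256)
t=2.000: state=(1.030, 1.023)
t=2.200: state=(1.004, -1.230)
t=2.400: state=(0.580, -2.843)
t=2.600: state=(-0.043, -3.124)
t=2.800: state=(-0.570, -1.948)
t=3.000: state=(-0.779, -0.121)
t=3.200: state=(-0.630, 1.525)
t=3.400: state=(-0.224, 2.363)
t=3.600: state=(0.235, 2.031)
t=3.800: state=(0.529, 0.817)
t=4.000: state=(0.549, -0.589)
t=4.200: state=(0.322, -1.577)
t=4.400: state=(-0.025, -1.738)
t=4.600: state=(-0.317, -1.073)
t=4.800: state=(-0.427, -0.007)
t=4.960: state=(-0.363, 0.775)
largest grid value and its neighbours: omega(1.580)=4.32354, omega(1.590)=4.32850, omega(1.600)=4.32797
parabola through these three points peaks at t≈1.594 with omega≈4.32895

max omega = 4.329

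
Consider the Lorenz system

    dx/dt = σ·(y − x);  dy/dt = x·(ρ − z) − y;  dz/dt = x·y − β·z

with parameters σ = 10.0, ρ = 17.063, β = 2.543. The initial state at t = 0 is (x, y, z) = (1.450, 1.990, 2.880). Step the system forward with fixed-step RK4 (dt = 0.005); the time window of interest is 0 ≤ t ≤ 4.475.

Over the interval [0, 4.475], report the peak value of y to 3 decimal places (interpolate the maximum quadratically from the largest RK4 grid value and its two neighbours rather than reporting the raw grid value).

t=0.000: state=(1.450, 1.990, 2.880)
step 1 (dt=0.005): k1=(5.400, 18.575, -4.438), k2=(5.729, 18.737, -4.315), k3=(5.725, 18.747, -4.314), k4=(6.051, 18.920, -4.188); state += dt/6·(k1+2k2+2k3+k4)
t=0.005: state=(1.479, 2.084, 2.858)
t=0.010: state=(1.510, 2.179, 2.838)
t=0.015: state=(1.545, 2.277, 2.819)
continuing one RK4 step at a time; state shown every 40 steps (Δt=0.2):
t=0.200: state=(5.297, 8.951, 4.501)
t=0.400: state=(12.565, 11.802, 23.893)
t=0.600: state=(2.846, -1.030, 19.353)
t=0.800: state=(-0.470, -0.979, 11.549)
t=1.000: state=(-1.478, -2.234, 7.187)
t=1.200: state=(-4.551, -7.206, 6.494)
t=1.400: state=(-11.058, -12.666, 19.078)
t=1.600: state=(-5.344, -1.220, 20.766)
t=1.800: state=(-1.310, -0.865, 12.763)
t=2.000: state=(-1.695, -2.418, 8.014)
t=2.200: state=(-4.753, -7.366, 7.233)
t=2.400: state=(-10.815, -12.120, 19.174)
t=2.600: state=(-5.389, -1.574, 20.451)
t=2.800: state=(-1.660, -1.301, 12.767)
t=3.000: state=(-2.360, -3.358, 8.336)
t=3.200: state=(-6.240, -9.250, 9.289)
t=3.400: state=(-10.448, -9.319, 21.785)
t=3.600: state=(-4.114, -1.503, 18.259)
t=3.800: state=(-2.088, -2.217, 11.634)
t=4.000: state=(-3.835, -5.528, 8.696)
t=4.200: state=(-8.834, -11.408, 14.523)
t=4.400: state=(-7.881, -4.570, 21.707)
t=4.475: state=(-5.429, -2.479, 19.465)
largest grid value and its neighbours: y(0.325)=15.26126, y(0.330)=15.29375, y(0.335)=15.29117
parabola through these three points peaks at t≈0.332 with y≈15.29694

max y = 15.297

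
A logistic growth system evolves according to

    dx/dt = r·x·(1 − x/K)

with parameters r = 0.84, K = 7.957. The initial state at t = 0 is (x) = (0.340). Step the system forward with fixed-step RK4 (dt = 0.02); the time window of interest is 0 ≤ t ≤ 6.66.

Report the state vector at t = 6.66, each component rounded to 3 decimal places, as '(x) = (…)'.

t=0.000: state=(0.340)
step 1 (dt=0.02): k1=(0.273), k2=(0.275), k3=(0.276), k4=(0.278); state += dt/6·(k1+2k2+2k3+k4)
t=0.020: state=(0.346)
t=0.040: state=(0.351)
t=0.060: state=(0.357)
continuing one RK4 step at a time; state shown every 25 steps (Δt=0.5):
t=0.500: state=(0.506)
t=1.000: state=(0.746)
t=1.500: state=(1.082)
t=2.000: state=(1.537)
t=2.500: state=(2.126)
t=3.000: state=(2.839)
t=3.500: state=(3.643)
t=4.000: state=(4.475)
t=4.500: state=(5.265)
t=5.000: state=(5.956)
t=5.500: state=(6.518)
t=6.000: state=(6.949)
t=6.500: state=(7.265)
t=6.660: state=(7.345)

(x) = (7.345)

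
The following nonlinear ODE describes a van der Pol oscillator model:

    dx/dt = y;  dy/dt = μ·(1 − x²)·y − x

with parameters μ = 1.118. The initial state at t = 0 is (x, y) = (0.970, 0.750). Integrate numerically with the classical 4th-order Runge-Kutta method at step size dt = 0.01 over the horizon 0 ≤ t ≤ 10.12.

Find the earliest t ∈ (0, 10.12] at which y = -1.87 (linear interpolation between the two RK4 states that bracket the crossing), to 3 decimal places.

t=0.000: state=(0.970, 0.750)
step 1 (dt=0.01): k1=(0.750, -0.920), k2=(0.745, -0.931), k3=(0.745, -0.931), k4=(0.741, -0.941); state += dt/6·(k1+2k2+2k3+k4)
t=0.010: state=(0.977, 0.741)
t=0.020: state=(0.985, 0.731)
t=0.030: state=(0.992, 0.721)
continuing one RK4 step at a time; state shown every 50 steps (Δt=0.5):
t=0.500: state=(1.201, 0.147)
t=1.000: state=(1.128, -0.418)
t=1.500: state=(0.793, -0.934)
t=2.000: state=(0.148, -1.723)
t=2.070: state=(0.022, -1.868)
next step: t=2.080: state=(0.003, -1.889) — y has crossed -1.87
linear interpolation between t=2.070 (-1.86777) and t=2.080 (-1.88889) → t≈2.071

t = 2.071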